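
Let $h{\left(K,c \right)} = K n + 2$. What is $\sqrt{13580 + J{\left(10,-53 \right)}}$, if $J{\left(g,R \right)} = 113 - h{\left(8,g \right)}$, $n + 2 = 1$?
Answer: $\sqrt{13699} \approx 117.04$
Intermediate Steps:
$n = -1$ ($n = -2 + 1 = -1$)
$h{\left(K,c \right)} = 2 - K$ ($h{\left(K,c \right)} = K \left(-1\right) + 2 = - K + 2 = 2 - K$)
$J{\left(g,R \right)} = 119$ ($J{\left(g,R \right)} = 113 - \left(2 - 8\right) = 113 - -6 = 113 + 6 = 119$)
$\sqrt{13580 + J{\left(10,-53 \right)}} = \sqrt{13580 + 119} = \sqrt{13699}$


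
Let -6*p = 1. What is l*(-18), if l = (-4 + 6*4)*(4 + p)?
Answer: -1380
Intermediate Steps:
p = -⅙ (p = -⅙*1 = -⅙ ≈ -0.16667)
l = 230/3 (l = (-4 + 6*4)*(4 - ⅙) = (-4 + 24)*(23/6) = 20*(23/6) = 230/3 ≈ 76.667)
l*(-18) = (230/3)*(-18) = -1380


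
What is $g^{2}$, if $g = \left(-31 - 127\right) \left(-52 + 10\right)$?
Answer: $44036496$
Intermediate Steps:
$g = 6636$ ($g = \left(-158\right) \left(-42\right) = 6636$)
$g^{2} = 6636^{2} = 44036496$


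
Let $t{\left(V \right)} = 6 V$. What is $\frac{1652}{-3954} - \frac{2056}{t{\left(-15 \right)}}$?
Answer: $\frac{665062}{29655} \approx 22.427$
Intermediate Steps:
$\frac{1652}{-3954} - \frac{2056}{t{\left(-15 \right)}} = \frac{1652}{-3954} - \frac{2056}{6 \left(-15\right)} = 1652 \left(- \frac{1}{3954}\right) - \frac{2056}{-90} = - \frac{826}{1977} - - \frac{1028}{45} = - \frac{826}{1977} + \frac{1028}{45} = \frac{665062}{29655}$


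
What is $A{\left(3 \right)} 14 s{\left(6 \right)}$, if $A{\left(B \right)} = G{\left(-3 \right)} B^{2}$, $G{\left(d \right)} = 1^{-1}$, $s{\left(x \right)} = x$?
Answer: $756$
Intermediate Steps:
$G{\left(d \right)} = 1$
$A{\left(B \right)} = B^{2}$ ($A{\left(B \right)} = 1 B^{2} = B^{2}$)
$A{\left(3 \right)} 14 s{\left(6 \right)} = 3^{2} \cdot 14 \cdot 6 = 9 \cdot 14 \cdot 6 = 126 \cdot 6 = 756$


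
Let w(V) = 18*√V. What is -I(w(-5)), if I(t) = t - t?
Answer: 0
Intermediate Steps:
I(t) = 0
-I(w(-5)) = -1*0 = 0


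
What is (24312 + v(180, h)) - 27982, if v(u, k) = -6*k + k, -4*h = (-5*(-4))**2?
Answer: -3170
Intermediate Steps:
h = -100 (h = -(-5*(-4))**2/4 = -1/4*20**2 = -1/4*400 = -100)
v(u, k) = -5*k
(24312 + v(180, h)) - 27982 = (24312 - 5*(-100)) - 27982 = (24312 + 500) - 27982 = 24812 - 27982 = -3170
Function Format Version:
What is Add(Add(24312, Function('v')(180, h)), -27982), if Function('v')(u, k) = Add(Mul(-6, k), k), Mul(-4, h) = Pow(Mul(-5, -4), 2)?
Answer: -3170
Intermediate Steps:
h = -100 (h = Mul(Rational(-1, 4), Pow(Mul(-5, -4), 2)) = Mul(Rational(-1, 4), Pow(20, 2)) = Mul(Rational(-1, 4), 400) = -100)
Function('v')(u, k) = Mul(-5, k)
Add(Add(24312, Function('v')(180, h)), -27982) = Add(Add(24312, Mul(-5, -100)), -27982) = Add(Add(24312, 500), -27982) = Add(24812, -27982) = -3170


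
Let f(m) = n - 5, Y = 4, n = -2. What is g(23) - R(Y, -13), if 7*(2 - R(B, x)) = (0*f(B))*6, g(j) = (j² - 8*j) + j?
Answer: 366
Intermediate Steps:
g(j) = j² - 7*j
f(m) = -7 (f(m) = -2 - 5 = -7)
R(B, x) = 2 (R(B, x) = 2 - 0*(-7)*6/7 = 2 - 0*6 = 2 - ⅐*0 = 2 + 0 = 2)
g(23) - R(Y, -13) = 23*(-7 + 23) - 1*2 = 23*16 - 2 = 368 - 2 = 366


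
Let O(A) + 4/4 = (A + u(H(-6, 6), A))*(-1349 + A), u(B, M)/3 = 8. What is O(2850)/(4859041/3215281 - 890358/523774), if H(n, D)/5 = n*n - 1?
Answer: -3632454894578061631/158855909932 ≈ -2.2866e+7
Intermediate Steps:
H(n, D) = -5 + 5*n**2 (H(n, D) = 5*(n*n - 1) = 5*(n**2 - 1) = 5*(-1 + n**2) = -5 + 5*n**2)
u(B, M) = 24 (u(B, M) = 3*8 = 24)
O(A) = -1 + (-1349 + A)*(24 + A) (O(A) = -1 + (A + 24)*(-1349 + A) = -1 + (24 + A)*(-1349 + A) = -1 + (-1349 + A)*(24 + A))
O(2850)/(4859041/3215281 - 890358/523774) = (-32377 + 2850**2 - 1325*2850)/(4859041/3215281 - 890358/523774) = (-32377 + 8122500 - 3776250)/(4859041*(1/3215281) - 890358*1/523774) = 4313873/(4859041/3215281 - 445179/261887) = 4313873/(-158855909932/842040295247) = 4313873*(-842040295247/158855909932) = -3632454894578061631/158855909932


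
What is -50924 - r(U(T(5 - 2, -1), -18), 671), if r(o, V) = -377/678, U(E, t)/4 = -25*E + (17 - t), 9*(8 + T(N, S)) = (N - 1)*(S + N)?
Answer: -34526095/678 ≈ -50923.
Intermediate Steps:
T(N, S) = -8 + (-1 + N)*(N + S)/9 (T(N, S) = -8 + ((N - 1)*(S + N))/9 = -8 + ((-1 + N)*(N + S))/9 = -8 + (-1 + N)*(N + S)/9)
U(E, t) = 68 - 100*E - 4*t (U(E, t) = 4*(-25*E + (17 - t)) = 4*(17 - t - 25*E) = 68 - 100*E - 4*t)
r(o, V) = -377/678 (r(o, V) = -377*1/678 = -377/678)
-50924 - r(U(T(5 - 2, -1), -18), 671) = -50924 - 1*(-377/678) = -50924 + 377/678 = -34526095/678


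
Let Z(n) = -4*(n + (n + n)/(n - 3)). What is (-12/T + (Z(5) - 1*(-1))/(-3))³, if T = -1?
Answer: 15625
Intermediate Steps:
Z(n) = -4*n - 8*n/(-3 + n) (Z(n) = -4*(n + (2*n)/(-3 + n)) = -4*(n + 2*n/(-3 + n)) = -4*n - 8*n/(-3 + n))
(-12/T + (Z(5) - 1*(-1))/(-3))³ = (-12/(-1) + (4*5*(1 - 1*5)/(-3 + 5) - 1*(-1))/(-3))³ = (-12*(-1) + (4*5*(1 - 5)/2 + 1)*(-⅓))³ = (12 + (4*5*(½)*(-4) + 1)*(-⅓))³ = (12 + (-40 + 1)*(-⅓))³ = (12 - 39*(-⅓))³ = (12 + 13)³ = 25³ = 15625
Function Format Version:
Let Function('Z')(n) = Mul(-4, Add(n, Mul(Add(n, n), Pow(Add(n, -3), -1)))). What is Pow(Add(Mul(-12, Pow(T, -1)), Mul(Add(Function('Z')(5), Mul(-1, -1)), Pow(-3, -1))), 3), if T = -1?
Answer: 15625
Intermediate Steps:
Function('Z')(n) = Add(Mul(-4, n), Mul(-8, n, Pow(Add(-3, n), -1))) (Function('Z')(n) = Mul(-4, Add(n, Mul(Mul(2, n), Pow(Add(-3, n), -1)))) = Mul(-4, Add(n, Mul(2, n, Pow(Add(-3, n), -1)))) = Add(Mul(-4, n), Mul(-8, n, Pow(Add(-3, n), -1))))
Pow(Add(Mul(-12, Pow(T, -1)), Mul(Add(Function('Z')(5), Mul(-1, -1)), Pow(-3, -1))), 3) = Pow(Add(Mul(-12, Pow(-1, -1)), Mul(Add(Mul(4, 5, Pow(Add(-3, 5), -1), Add(1, Mul(-1, 5))), Mul(-1, -1)), Pow(-3, -1))), 3) = Pow(Add(Mul(-12, -1), Mul(Add(Mul(4, 5, Pow(2, -1), Add(1, -5)), 1), Rational(-1, 3))), 3) = Pow(Add(12, Mul(Add(Mul(4, 5, Rational(1, 2), -4), 1), Rational(-1, 3))), 3) = Pow(Add(12, Mul(Add(-40, 1), Rational(-1, 3))), 3) = Pow(Add(12, Mul(-39, Rational(-1, 3))), 3) = Pow(Add(12, 13), 3) = Pow(25, 3) = 15625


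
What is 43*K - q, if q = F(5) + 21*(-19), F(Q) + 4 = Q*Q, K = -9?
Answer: -9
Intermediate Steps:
F(Q) = -4 + Q² (F(Q) = -4 + Q*Q = -4 + Q²)
q = -378 (q = (-4 + 5²) + 21*(-19) = (-4 + 25) - 399 = 21 - 399 = -378)
43*K - q = 43*(-9) - 1*(-378) = -387 + 378 = -9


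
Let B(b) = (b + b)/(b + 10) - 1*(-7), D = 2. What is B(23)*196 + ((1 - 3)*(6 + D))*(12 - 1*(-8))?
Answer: 43732/33 ≈ 1325.2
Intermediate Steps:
B(b) = 7 + 2*b/(10 + b) (B(b) = (2*b)/(10 + b) + 7 = 2*b/(10 + b) + 7 = 7 + 2*b/(10 + b))
B(23)*196 + ((1 - 3)*(6 + D))*(12 - 1*(-8)) = ((70 + 9*23)/(10 + 23))*196 + ((1 - 3)*(6 + 2))*(12 - 1*(-8)) = ((70 + 207)/33)*196 + (-2*8)*(12 + 8) = ((1/33)*277)*196 - 16*20 = (277/33)*196 - 320 = 54292/33 - 320 = 43732/33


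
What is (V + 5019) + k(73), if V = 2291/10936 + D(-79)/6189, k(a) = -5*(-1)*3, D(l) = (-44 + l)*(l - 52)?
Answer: 113635376501/22560968 ≈ 5036.8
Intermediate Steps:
D(l) = (-52 + l)*(-44 + l) (D(l) = (-44 + l)*(-52 + l) = (-52 + l)*(-44 + l))
k(a) = 15 (k(a) = 5*3 = 15)
V = 63463589/22560968 (V = 2291/10936 + (2288 + (-79)**2 - 96*(-79))/6189 = 2291*(1/10936) + (2288 + 6241 + 7584)*(1/6189) = 2291/10936 + 16113*(1/6189) = 2291/10936 + 5371/2063 = 63463589/22560968 ≈ 2.8130)
(V + 5019) + k(73) = (63463589/22560968 + 5019) + 15 = 113296961981/22560968 + 15 = 113635376501/22560968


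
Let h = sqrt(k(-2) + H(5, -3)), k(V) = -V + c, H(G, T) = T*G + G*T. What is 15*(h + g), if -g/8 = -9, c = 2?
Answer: 1080 + 15*I*sqrt(26) ≈ 1080.0 + 76.485*I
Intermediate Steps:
H(G, T) = 2*G*T (H(G, T) = G*T + G*T = 2*G*T)
g = 72 (g = -8*(-9) = 72)
k(V) = 2 - V (k(V) = -V + 2 = 2 - V)
h = I*sqrt(26) (h = sqrt((2 - 1*(-2)) + 2*5*(-3)) = sqrt((2 + 2) - 30) = sqrt(4 - 30) = sqrt(-26) = I*sqrt(26) ≈ 5.099*I)
15*(h + g) = 15*(I*sqrt(26) + 72) = 15*(72 + I*sqrt(26)) = 1080 + 15*I*sqrt(26)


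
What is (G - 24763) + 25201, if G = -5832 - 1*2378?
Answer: -7772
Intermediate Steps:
G = -8210 (G = -5832 - 2378 = -8210)
(G - 24763) + 25201 = (-8210 - 24763) + 25201 = -32973 + 25201 = -7772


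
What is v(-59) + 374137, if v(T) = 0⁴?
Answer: 374137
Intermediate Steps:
v(T) = 0
v(-59) + 374137 = 0 + 374137 = 374137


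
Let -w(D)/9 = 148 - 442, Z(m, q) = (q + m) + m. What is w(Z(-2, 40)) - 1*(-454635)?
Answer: 457281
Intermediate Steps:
Z(m, q) = q + 2*m (Z(m, q) = (m + q) + m = q + 2*m)
w(D) = 2646 (w(D) = -9*(148 - 442) = -9*(-294) = 2646)
w(Z(-2, 40)) - 1*(-454635) = 2646 - 1*(-454635) = 2646 + 454635 = 457281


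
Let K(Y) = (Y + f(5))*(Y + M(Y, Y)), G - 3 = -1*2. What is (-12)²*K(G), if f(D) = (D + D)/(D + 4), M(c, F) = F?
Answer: 608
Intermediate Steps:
G = 1 (G = 3 - 1*2 = 3 - 2 = 1)
f(D) = 2*D/(4 + D) (f(D) = (2*D)/(4 + D) = 2*D/(4 + D))
K(Y) = 2*Y*(10/9 + Y) (K(Y) = (Y + 2*5/(4 + 5))*(Y + Y) = (Y + 2*5/9)*(2*Y) = (Y + 2*5*(⅑))*(2*Y) = (Y + 10/9)*(2*Y) = (10/9 + Y)*(2*Y) = 2*Y*(10/9 + Y))
(-12)²*K(G) = (-12)²*((2/9)*1*(10 + 9*1)) = 144*((2/9)*1*(10 + 9)) = 144*((2/9)*1*19) = 144*(38/9) = 608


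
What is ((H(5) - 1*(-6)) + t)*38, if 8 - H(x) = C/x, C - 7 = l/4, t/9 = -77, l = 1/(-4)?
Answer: -1034189/40 ≈ -25855.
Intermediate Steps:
l = -¼ ≈ -0.25000
t = -693 (t = 9*(-77) = -693)
C = 111/16 (C = 7 - ¼/4 = 7 - ¼*¼ = 7 - 1/16 = 111/16 ≈ 6.9375)
H(x) = 8 - 111/(16*x)
((H(5) - 1*(-6)) + t)*38 = (((8 - 111/16/5) - 1*(-6)) - 693)*38 = (((8 - 111/16*⅕) + 6) - 693)*38 = (((8 - 111/80) + 6) - 693)*38 = ((529/80 + 6) - 693)*38 = (1009/80 - 693)*38 = -54431/80*38 = -1034189/40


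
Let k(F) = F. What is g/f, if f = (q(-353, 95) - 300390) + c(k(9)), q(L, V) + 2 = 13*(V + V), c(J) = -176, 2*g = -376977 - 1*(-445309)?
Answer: -17083/149049 ≈ -0.11461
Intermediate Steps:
g = 34166 (g = (-376977 - 1*(-445309))/2 = (-376977 + 445309)/2 = (1/2)*68332 = 34166)
q(L, V) = -2 + 26*V (q(L, V) = -2 + 13*(V + V) = -2 + 13*(2*V) = -2 + 26*V)
f = -298098 (f = ((-2 + 26*95) - 300390) - 176 = ((-2 + 2470) - 300390) - 176 = (2468 - 300390) - 176 = -297922 - 176 = -298098)
g/f = 34166/(-298098) = 34166*(-1/298098) = -17083/149049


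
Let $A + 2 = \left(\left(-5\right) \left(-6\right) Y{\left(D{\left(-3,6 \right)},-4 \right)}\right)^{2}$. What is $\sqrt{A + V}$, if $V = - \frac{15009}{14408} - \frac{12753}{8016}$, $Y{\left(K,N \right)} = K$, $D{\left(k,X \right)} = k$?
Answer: $\frac{\sqrt{11717012982762433}}{1203068} \approx 89.974$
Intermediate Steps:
$V = - \frac{12669057}{4812272}$ ($V = \left(-15009\right) \frac{1}{14408} - \frac{4251}{2672} = - \frac{15009}{14408} - \frac{4251}{2672} = - \frac{12669057}{4812272} \approx -2.6327$)
$A = 8098$ ($A = -2 + \left(\left(-5\right) \left(-6\right) \left(-3\right)\right)^{2} = -2 + \left(30 \left(-3\right)\right)^{2} = -2 + \left(-90\right)^{2} = -2 + 8100 = 8098$)
$\sqrt{A + V} = \sqrt{8098 - \frac{12669057}{4812272}} = \sqrt{\frac{38957109599}{4812272}} = \frac{\sqrt{11717012982762433}}{1203068}$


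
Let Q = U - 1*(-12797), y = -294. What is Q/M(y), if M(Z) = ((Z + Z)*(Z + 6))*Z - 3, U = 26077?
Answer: -12958/16595713 ≈ -0.00078080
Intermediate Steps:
M(Z) = -3 + 2*Z²*(6 + Z) (M(Z) = ((2*Z)*(6 + Z))*Z - 3 = (2*Z*(6 + Z))*Z - 3 = 2*Z²*(6 + Z) - 3 = -3 + 2*Z²*(6 + Z))
Q = 38874 (Q = 26077 - 1*(-12797) = 26077 + 12797 = 38874)
Q/M(y) = 38874/(-3 + 2*(-294)³ + 12*(-294)²) = 38874/(-3 + 2*(-25412184) + 12*86436) = 38874/(-3 - 50824368 + 1037232) = 38874/(-49787139) = 38874*(-1/49787139) = -12958/16595713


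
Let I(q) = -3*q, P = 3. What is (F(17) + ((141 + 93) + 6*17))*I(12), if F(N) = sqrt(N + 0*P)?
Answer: -12096 - 36*sqrt(17) ≈ -12244.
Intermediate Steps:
F(N) = sqrt(N) (F(N) = sqrt(N + 0*3) = sqrt(N + 0) = sqrt(N))
(F(17) + ((141 + 93) + 6*17))*I(12) = (sqrt(17) + ((141 + 93) + 6*17))*(-3*12) = (sqrt(17) + (234 + 102))*(-36) = (sqrt(17) + 336)*(-36) = (336 + sqrt(17))*(-36) = -12096 - 36*sqrt(17)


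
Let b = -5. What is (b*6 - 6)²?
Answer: 1296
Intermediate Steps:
(b*6 - 6)² = (-5*6 - 6)² = (-30 - 6)² = (-36)² = 1296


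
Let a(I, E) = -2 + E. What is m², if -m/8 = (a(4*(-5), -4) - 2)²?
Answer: 262144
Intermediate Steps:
m = -512 (m = -8*((-2 - 4) - 2)² = -8*(-6 - 2)² = -8*(-8)² = -8*64 = -512)
m² = (-512)² = 262144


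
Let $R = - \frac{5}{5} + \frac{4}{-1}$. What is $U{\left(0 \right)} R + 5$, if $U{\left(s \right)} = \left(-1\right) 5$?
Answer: $30$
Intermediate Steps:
$R = -5$ ($R = \left(-5\right) \frac{1}{5} + 4 \left(-1\right) = -1 - 4 = -5$)
$U{\left(s \right)} = -5$
$U{\left(0 \right)} R + 5 = \left(-5\right) \left(-5\right) + 5 = 25 + 5 = 30$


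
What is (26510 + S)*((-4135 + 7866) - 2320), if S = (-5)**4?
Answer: 38287485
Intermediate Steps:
S = 625
(26510 + S)*((-4135 + 7866) - 2320) = (26510 + 625)*((-4135 + 7866) - 2320) = 27135*(3731 - 2320) = 27135*1411 = 38287485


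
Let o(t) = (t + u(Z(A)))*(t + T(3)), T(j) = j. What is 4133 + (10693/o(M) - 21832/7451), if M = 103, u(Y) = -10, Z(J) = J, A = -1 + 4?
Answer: 303441396101/73451958 ≈ 4131.2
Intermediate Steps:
A = 3
o(t) = (-10 + t)*(3 + t) (o(t) = (t - 10)*(t + 3) = (-10 + t)*(3 + t))
4133 + (10693/o(M) - 21832/7451) = 4133 + (10693/(-30 + 103² - 7*103) - 21832/7451) = 4133 + (10693/(-30 + 10609 - 721) - 21832*1/7451) = 4133 + (10693/9858 - 21832/7451) = 4133 - 135546313/73451958 = 303441396101/73451958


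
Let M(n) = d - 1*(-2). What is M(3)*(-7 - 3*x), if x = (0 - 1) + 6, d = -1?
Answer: -22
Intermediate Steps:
x = 5 (x = -1 + 6 = 5)
M(n) = 1 (M(n) = -1 - 1*(-2) = -1 + 2 = 1)
M(3)*(-7 - 3*x) = 1*(-7 - 3*5) = 1*(-7 - 15) = 1*(-22) = -22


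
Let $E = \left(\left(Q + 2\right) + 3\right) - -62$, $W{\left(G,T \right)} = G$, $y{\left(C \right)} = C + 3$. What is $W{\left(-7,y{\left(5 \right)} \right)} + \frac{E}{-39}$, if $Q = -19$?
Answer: $- \frac{107}{13} \approx -8.2308$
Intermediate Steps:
$y{\left(C \right)} = 3 + C$
$E = 48$ ($E = \left(\left(-19 + 2\right) + 3\right) - -62 = \left(-17 + 3\right) + 62 = -14 + 62 = 48$)
$W{\left(-7,y{\left(5 \right)} \right)} + \frac{E}{-39} = -7 + \frac{48}{-39} = -7 + 48 \left(- \frac{1}{39}\right) = -7 - \frac{16}{13} = - \frac{107}{13}$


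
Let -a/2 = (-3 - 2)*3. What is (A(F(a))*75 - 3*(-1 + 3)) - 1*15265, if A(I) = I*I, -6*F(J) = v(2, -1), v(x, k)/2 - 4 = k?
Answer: -15196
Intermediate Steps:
a = 30 (a = -2*(-3 - 2)*3 = -(-10)*3 = -2*(-15) = 30)
v(x, k) = 8 + 2*k
F(J) = -1 (F(J) = -(8 + 2*(-1))/6 = -(8 - 2)/6 = -⅙*6 = -1)
A(I) = I²
(A(F(a))*75 - 3*(-1 + 3)) - 1*15265 = ((-1)²*75 - 3*(-1 + 3)) - 1*15265 = (1*75 - 3*2) - 15265 = (75 - 6) - 15265 = 69 - 15265 = -15196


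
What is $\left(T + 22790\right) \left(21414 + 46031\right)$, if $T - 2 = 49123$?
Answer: $4850307175$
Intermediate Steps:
$T = 49125$ ($T = 2 + 49123 = 49125$)
$\left(T + 22790\right) \left(21414 + 46031\right) = \left(49125 + 22790\right) \left(21414 + 46031\right) = 71915 \cdot 67445 = 4850307175$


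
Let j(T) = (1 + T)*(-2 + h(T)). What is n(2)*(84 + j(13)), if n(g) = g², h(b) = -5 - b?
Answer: -784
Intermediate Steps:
j(T) = (1 + T)*(-7 - T) (j(T) = (1 + T)*(-2 + (-5 - T)) = (1 + T)*(-7 - T))
n(2)*(84 + j(13)) = 2²*(84 + (-7 - 1*13² - 8*13)) = 4*(84 + (-7 - 1*169 - 104)) = 4*(84 + (-7 - 169 - 104)) = 4*(84 - 280) = 4*(-196) = -784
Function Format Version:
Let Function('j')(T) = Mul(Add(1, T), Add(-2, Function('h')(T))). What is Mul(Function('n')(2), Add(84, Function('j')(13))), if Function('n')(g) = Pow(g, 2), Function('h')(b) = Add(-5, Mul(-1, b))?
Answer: -784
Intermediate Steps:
Function('j')(T) = Mul(Add(1, T), Add(-7, Mul(-1, T))) (Function('j')(T) = Mul(Add(1, T), Add(-2, Add(-5, Mul(-1, T)))) = Mul(Add(1, T), Add(-7, Mul(-1, T))))
Mul(Function('n')(2), Add(84, Function('j')(13))) = Mul(Pow(2, 2), Add(84, Add(-7, Mul(-1, Pow(13, 2)), Mul(-8, 13)))) = Mul(4, Add(84, Add(-7, Mul(-1, 169), -104))) = Mul(4, Add(84, Add(-7, -169, -104))) = Mul(4, Add(84, -280)) = Mul(4, -196) = -784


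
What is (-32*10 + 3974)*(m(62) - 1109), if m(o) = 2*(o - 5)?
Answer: -3635730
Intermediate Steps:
m(o) = -10 + 2*o (m(o) = 2*(-5 + o) = -10 + 2*o)
(-32*10 + 3974)*(m(62) - 1109) = (-32*10 + 3974)*((-10 + 2*62) - 1109) = (-320 + 3974)*((-10 + 124) - 1109) = 3654*(114 - 1109) = 3654*(-995) = -3635730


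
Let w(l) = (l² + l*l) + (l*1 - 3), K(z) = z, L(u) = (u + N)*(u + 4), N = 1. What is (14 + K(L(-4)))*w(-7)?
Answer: 1232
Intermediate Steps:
L(u) = (1 + u)*(4 + u) (L(u) = (u + 1)*(u + 4) = (1 + u)*(4 + u))
w(l) = -3 + l + 2*l² (w(l) = (l² + l²) + (l - 3) = 2*l² + (-3 + l) = -3 + l + 2*l²)
(14 + K(L(-4)))*w(-7) = (14 + (4 + (-4)² + 5*(-4)))*(-3 - 7 + 2*(-7)²) = (14 + (4 + 16 - 20))*(-3 - 7 + 2*49) = (14 + 0)*(-3 - 7 + 98) = 14*88 = 1232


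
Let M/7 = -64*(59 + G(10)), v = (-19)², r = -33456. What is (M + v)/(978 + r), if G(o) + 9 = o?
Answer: 26519/32478 ≈ 0.81652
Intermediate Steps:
G(o) = -9 + o
v = 361
M = -26880 (M = 7*(-64*(59 + (-9 + 10))) = 7*(-64*(59 + 1)) = 7*(-64*60) = 7*(-3840) = -26880)
(M + v)/(978 + r) = (-26880 + 361)/(978 - 33456) = -26519/(-32478) = -26519*(-1/32478) = 26519/32478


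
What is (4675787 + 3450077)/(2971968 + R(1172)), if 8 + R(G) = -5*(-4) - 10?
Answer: 4062932/1485985 ≈ 2.7342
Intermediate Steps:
R(G) = 2 (R(G) = -8 + (-5*(-4) - 10) = -8 + (20 - 10) = -8 + 10 = 2)
(4675787 + 3450077)/(2971968 + R(1172)) = (4675787 + 3450077)/(2971968 + 2) = 8125864/2971970 = 8125864*(1/2971970) = 4062932/1485985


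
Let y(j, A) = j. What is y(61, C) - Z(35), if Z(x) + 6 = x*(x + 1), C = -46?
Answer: -1193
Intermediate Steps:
Z(x) = -6 + x*(1 + x) (Z(x) = -6 + x*(x + 1) = -6 + x*(1 + x))
y(61, C) - Z(35) = 61 - (-6 + 35 + 35²) = 61 - (-6 + 35 + 1225) = 61 - 1*1254 = 61 - 1254 = -1193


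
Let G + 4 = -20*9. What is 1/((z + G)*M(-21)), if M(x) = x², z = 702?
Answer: 1/228438 ≈ 4.3776e-6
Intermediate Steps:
G = -184 (G = -4 - 20*9 = -4 - 180 = -184)
1/((z + G)*M(-21)) = 1/((702 - 184)*((-21)²)) = 1/(518*441) = (1/518)*(1/441) = 1/228438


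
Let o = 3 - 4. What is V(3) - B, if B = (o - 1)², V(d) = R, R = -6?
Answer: -10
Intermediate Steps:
o = -1
V(d) = -6
B = 4 (B = (-1 - 1)² = (-2)² = 4)
V(3) - B = -6 - 1*4 = -6 - 4 = -10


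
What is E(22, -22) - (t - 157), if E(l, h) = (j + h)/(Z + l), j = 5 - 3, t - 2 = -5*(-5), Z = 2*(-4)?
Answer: 900/7 ≈ 128.57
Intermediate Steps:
Z = -8
t = 27 (t = 2 - 5*(-5) = 2 + 25 = 27)
j = 2
E(l, h) = (2 + h)/(-8 + l)
E(22, -22) - (t - 157) = (2 - 22)/(-8 + 22) - (27 - 157) = -20/14 - 1*(-130) = (1/14)*(-20) + 130 = -10/7 + 130 = 900/7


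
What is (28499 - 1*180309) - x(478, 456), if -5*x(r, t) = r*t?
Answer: -541082/5 ≈ -1.0822e+5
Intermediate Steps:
x(r, t) = -r*t/5
(28499 - 1*180309) - x(478, 456) = (28499 - 1*180309) - (-1)*478*456/5 = (28499 - 180309) - 1*(-217968/5) = -151810 + 217968/5 = -541082/5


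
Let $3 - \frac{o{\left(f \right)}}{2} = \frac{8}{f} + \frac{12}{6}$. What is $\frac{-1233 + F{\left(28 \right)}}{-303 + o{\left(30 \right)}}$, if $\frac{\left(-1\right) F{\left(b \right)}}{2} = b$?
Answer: $\frac{19335}{4523} \approx 4.2748$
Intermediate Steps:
$o{\left(f \right)} = 2 - \frac{16}{f}$ ($o{\left(f \right)} = 6 - 2 \left(\frac{8}{f} + \frac{12}{6}\right) = 6 - 2 \left(\frac{8}{f} + 12 \cdot \frac{1}{6}\right) = 6 - 2 \left(\frac{8}{f} + 2\right) = 6 - 2 \left(2 + \frac{8}{f}\right) = 6 - \left(4 + \frac{16}{f}\right) = 2 - \frac{16}{f}$)
$F{\left(b \right)} = - 2 b$
$\frac{-1233 + F{\left(28 \right)}}{-303 + o{\left(30 \right)}} = \frac{-1233 - 56}{-303 + \left(2 - \frac{16}{30}\right)} = \frac{-1233 - 56}{-303 + \left(2 - \frac{8}{15}\right)} = - \frac{1289}{-303 + \left(2 - \frac{8}{15}\right)} = - \frac{1289}{-303 + \frac{22}{15}} = - \frac{1289}{- \frac{4523}{15}} = \left(-1289\right) \left(- \frac{15}{4523}\right) = \frac{19335}{4523}$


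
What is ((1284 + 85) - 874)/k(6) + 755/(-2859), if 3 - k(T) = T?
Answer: -472490/2859 ≈ -165.26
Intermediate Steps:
k(T) = 3 - T
((1284 + 85) - 874)/k(6) + 755/(-2859) = ((1284 + 85) - 874)/(3 - 1*6) + 755/(-2859) = (1369 - 874)/(3 - 6) + 755*(-1/2859) = 495/(-3) - 755/2859 = 495*(-⅓) - 755/2859 = -165 - 755/2859 = -472490/2859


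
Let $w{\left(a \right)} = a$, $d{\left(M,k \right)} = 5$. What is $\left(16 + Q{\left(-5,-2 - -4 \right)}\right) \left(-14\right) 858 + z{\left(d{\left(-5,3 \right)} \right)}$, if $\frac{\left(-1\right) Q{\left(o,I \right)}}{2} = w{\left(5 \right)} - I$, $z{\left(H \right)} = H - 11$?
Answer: $-120126$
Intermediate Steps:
$z{\left(H \right)} = -11 + H$
$Q{\left(o,I \right)} = -10 + 2 I$ ($Q{\left(o,I \right)} = - 2 \left(5 - I\right) = -10 + 2 I$)
$\left(16 + Q{\left(-5,-2 - -4 \right)}\right) \left(-14\right) 858 + z{\left(d{\left(-5,3 \right)} \right)} = \left(16 - \left(10 - 2 \left(-2 - -4\right)\right)\right) \left(-14\right) 858 + \left(-11 + 5\right) = \left(16 - \left(10 - 2 \left(-2 + 4\right)\right)\right) \left(-14\right) 858 - 6 = \left(16 + \left(-10 + 2 \cdot 2\right)\right) \left(-14\right) 858 - 6 = \left(16 + \left(-10 + 4\right)\right) \left(-14\right) 858 - 6 = \left(16 - 6\right) \left(-14\right) 858 - 6 = 10 \left(-14\right) 858 - 6 = \left(-140\right) 858 - 6 = -120120 - 6 = -120126$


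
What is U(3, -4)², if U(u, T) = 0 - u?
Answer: 9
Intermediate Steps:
U(u, T) = -u
U(3, -4)² = (-1*3)² = (-3)² = 9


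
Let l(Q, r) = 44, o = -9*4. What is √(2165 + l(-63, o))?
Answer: 47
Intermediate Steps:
o = -36
√(2165 + l(-63, o)) = √(2165 + 44) = √2209 = 47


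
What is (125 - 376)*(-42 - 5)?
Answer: 11797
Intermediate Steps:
(125 - 376)*(-42 - 5) = -251*(-47) = 11797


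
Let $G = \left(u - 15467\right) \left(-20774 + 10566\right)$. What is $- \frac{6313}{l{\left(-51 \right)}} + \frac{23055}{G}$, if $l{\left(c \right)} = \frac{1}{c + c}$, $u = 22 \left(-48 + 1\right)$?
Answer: $\frac{3740148870747}{5808352} \approx 6.4393 \cdot 10^{5}$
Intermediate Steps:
$u = -1034$ ($u = 22 \left(-47\right) = -1034$)
$l{\left(c \right)} = \frac{1}{2 c}$
$G = 168442208$ ($G = \left(-1034 - 15467\right) \left(-20774 + 10566\right) = \left(-16501\right) \left(-10208\right) = 168442208$)
$- \frac{6313}{l{\left(-51 \right)}} + \frac{23055}{G} = - \frac{6313}{\frac{1}{2} \frac{1}{-51}} + \frac{23055}{168442208} = - \frac{6313}{\frac{1}{2} \left(- \frac{1}{51}\right)} + 23055 \cdot \frac{1}{168442208} = - \frac{6313}{- \frac{1}{102}} + \frac{795}{5808352} = \left(-6313\right) \left(-102\right) + \frac{795}{5808352} = 643926 + \frac{795}{5808352} = \frac{3740148870747}{5808352}$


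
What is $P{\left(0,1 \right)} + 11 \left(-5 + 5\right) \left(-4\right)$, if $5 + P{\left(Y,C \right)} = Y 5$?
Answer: $-5$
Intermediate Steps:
$P{\left(Y,C \right)} = -5 + 5 Y$ ($P{\left(Y,C \right)} = -5 + Y 5 = -5 + 5 Y$)
$P{\left(0,1 \right)} + 11 \left(-5 + 5\right) \left(-4\right) = \left(-5 + 5 \cdot 0\right) + 11 \left(-5 + 5\right) \left(-4\right) = \left(-5 + 0\right) + 11 \cdot 0 \left(-4\right) = -5 + 11 \cdot 0 = -5 + 0 = -5$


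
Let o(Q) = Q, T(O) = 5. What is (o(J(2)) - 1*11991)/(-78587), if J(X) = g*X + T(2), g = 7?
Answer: 11972/78587 ≈ 0.15234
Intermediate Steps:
J(X) = 5 + 7*X (J(X) = 7*X + 5 = 5 + 7*X)
(o(J(2)) - 1*11991)/(-78587) = ((5 + 7*2) - 1*11991)/(-78587) = ((5 + 14) - 11991)*(-1/78587) = (19 - 11991)*(-1/78587) = -11972*(-1/78587) = 11972/78587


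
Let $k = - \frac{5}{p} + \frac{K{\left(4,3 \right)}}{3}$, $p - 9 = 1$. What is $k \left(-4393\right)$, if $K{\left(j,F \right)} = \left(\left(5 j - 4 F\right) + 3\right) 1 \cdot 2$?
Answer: $- \frac{180113}{6} \approx -30019.0$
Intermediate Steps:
$p = 10$ ($p = 9 + 1 = 10$)
$K{\left(j,F \right)} = 6 - 8 F + 10 j$ ($K{\left(j,F \right)} = \left(\left(- 4 F + 5 j\right) + 3\right) 1 \cdot 2 = \left(3 - 4 F + 5 j\right) 1 \cdot 2 = \left(3 - 4 F + 5 j\right) 2 = 6 - 8 F + 10 j$)
$k = \frac{41}{6}$ ($k = - \frac{5}{10} + \frac{6 - 24 + 10 \cdot 4}{3} = \left(-5\right) \frac{1}{10} + \left(6 - 24 + 40\right) \frac{1}{3} = - \frac{1}{2} + 22 \cdot \frac{1}{3} = - \frac{1}{2} + \frac{22}{3} = \frac{41}{6} \approx 6.8333$)
$k \left(-4393\right) = \frac{41}{6} \left(-4393\right) = - \frac{180113}{6}$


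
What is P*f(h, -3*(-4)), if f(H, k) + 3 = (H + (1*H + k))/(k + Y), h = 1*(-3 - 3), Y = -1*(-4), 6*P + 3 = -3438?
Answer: 3441/2 ≈ 1720.5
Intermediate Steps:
P = -1147/2 (P = -½ + (⅙)*(-3438) = -½ - 573 = -1147/2 ≈ -573.50)
Y = 4
h = -6 (h = 1*(-6) = -6)
f(H, k) = -3 + (k + 2*H)/(4 + k) (f(H, k) = -3 + (H + (1*H + k))/(k + 4) = -3 + (H + (H + k))/(4 + k) = -3 + (k + 2*H)/(4 + k))
P*f(h, -3*(-4)) = -1147*(-6 - 6 - (-3)*(-4))/(4 - 3*(-4)) = -1147*(-6 - 6 - 1*12)/(4 + 12) = -1147*(-6 - 6 - 12)/16 = -1147*(-24)/16 = -1147/2*(-3) = 3441/2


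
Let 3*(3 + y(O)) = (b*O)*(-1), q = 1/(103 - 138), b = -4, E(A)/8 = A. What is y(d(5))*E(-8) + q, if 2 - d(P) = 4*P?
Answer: 60479/35 ≈ 1728.0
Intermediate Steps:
E(A) = 8*A
q = -1/35 (q = 1/(-35) = -1/35 ≈ -0.028571)
d(P) = 2 - 4*P
y(O) = -3 + 4*O/3 (y(O) = -3 + (-4*O*(-1))/3 = -3 + (4*O)/3 = -3 + 4*O/3)
y(d(5))*E(-8) + q = (-3 + 4*(2 - 4*5)/3)*(8*(-8)) - 1/35 = (-3 + 4*(2 - 20)/3)*(-64) - 1/35 = (-3 + (4/3)*(-18))*(-64) - 1/35 = (-3 - 24)*(-64) - 1/35 = -27*(-64) - 1/35 = 1728 - 1/35 = 60479/35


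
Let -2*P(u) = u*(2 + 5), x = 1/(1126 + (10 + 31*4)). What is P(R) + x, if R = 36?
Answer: -158759/1260 ≈ -126.00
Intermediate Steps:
x = 1/1260 (x = 1/(1126 + (10 + 124)) = 1/(1126 + 134) = 1/1260 ≈ 0.00079365)
P(u) = -7*u/2 (P(u) = -u*(2 + 5)/2 = -u*7/2 = -7*u/2)
P(R) + x = -7/2*36 + 1/1260 = -126 + 1/1260 = -158759/1260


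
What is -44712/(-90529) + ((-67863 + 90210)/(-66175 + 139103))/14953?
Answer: 48760118524971/98721185031136 ≈ 0.49392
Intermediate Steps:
-44712/(-90529) + ((-67863 + 90210)/(-66175 + 139103))/14953 = -44712*(-1/90529) + (22347/72928)*(1/14953) = 44712/90529 + (22347*(1/72928))*(1/14953) = 44712/90529 + (22347/72928)*(1/14953) = 44712/90529 + 22347/1090492384 = 48760118524971/98721185031136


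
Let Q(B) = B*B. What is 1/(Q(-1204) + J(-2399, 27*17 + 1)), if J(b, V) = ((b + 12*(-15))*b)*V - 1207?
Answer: 1/2847478069 ≈ 3.5119e-10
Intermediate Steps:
Q(B) = B**2
J(b, V) = -1207 + V*b*(-180 + b) (J(b, V) = ((b - 180)*b)*V - 1207 = ((-180 + b)*b)*V - 1207 = (b*(-180 + b))*V - 1207 = V*b*(-180 + b) - 1207 = -1207 + V*b*(-180 + b))
1/(Q(-1204) + J(-2399, 27*17 + 1)) = 1/((-1204)**2 + (-1207 + (27*17 + 1)*(-2399)**2 - 180*(27*17 + 1)*(-2399))) = 1/(1449616 + (-1207 + (459 + 1)*5755201 - 180*(459 + 1)*(-2399))) = 1/(1449616 + (-1207 + 460*5755201 - 180*460*(-2399))) = 1/(1449616 + (-1207 + 2647392460 + 198637200)) = 1/(1449616 + 2846028453) = 1/2847478069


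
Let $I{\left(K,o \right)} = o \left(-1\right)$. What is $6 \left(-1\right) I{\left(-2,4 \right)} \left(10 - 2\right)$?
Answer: $192$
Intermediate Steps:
$I{\left(K,o \right)} = - o$
$6 \left(-1\right) I{\left(-2,4 \right)} \left(10 - 2\right) = 6 \left(-1\right) \left(\left(-1\right) 4\right) \left(10 - 2\right) = \left(-6\right) \left(-4\right) \left(10 - 2\right) = 24 \cdot 8 = 192$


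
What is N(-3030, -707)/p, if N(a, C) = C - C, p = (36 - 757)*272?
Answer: 0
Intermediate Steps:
p = -196112 (p = -721*272 = -196112)
N(a, C) = 0
N(-3030, -707)/p = 0/(-196112) = 0*(-1/196112) = 0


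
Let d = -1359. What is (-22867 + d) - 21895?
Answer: -46121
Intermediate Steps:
(-22867 + d) - 21895 = (-22867 - 1359) - 21895 = -24226 - 21895 = -46121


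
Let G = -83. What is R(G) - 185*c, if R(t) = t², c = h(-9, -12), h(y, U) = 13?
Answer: 4484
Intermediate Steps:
c = 13
R(G) - 185*c = (-83)² - 185*13 = 6889 - 2405 = 4484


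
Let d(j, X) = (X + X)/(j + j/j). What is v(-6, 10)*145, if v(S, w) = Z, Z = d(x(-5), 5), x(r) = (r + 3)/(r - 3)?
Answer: 1160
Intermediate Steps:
x(r) = (3 + r)/(-3 + r)
d(j, X) = 2*X/(1 + j) (d(j, X) = (2*X)/(j + 1) = (2*X)/(1 + j) = 2*X/(1 + j))
Z = 8 (Z = 2*5/(1 + (3 - 5)/(-3 - 5)) = 2*5/(1 - 2/(-8)) = 2*5/(1 - ⅛*(-2)) = 2*5/(1 + ¼) = 2*5/(5/4) = 2*5*(⅘) = 8)
v(S, w) = 8
v(-6, 10)*145 = 8*145 = 1160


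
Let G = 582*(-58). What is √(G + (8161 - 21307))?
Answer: I*√46902 ≈ 216.57*I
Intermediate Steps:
G = -33756
√(G + (8161 - 21307)) = √(-33756 + (8161 - 21307)) = √(-33756 - 13146) = √(-46902) = I*√46902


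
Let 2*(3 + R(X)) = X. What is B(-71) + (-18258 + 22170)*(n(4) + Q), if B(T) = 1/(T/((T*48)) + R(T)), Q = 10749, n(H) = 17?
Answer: 77789345376/1847 ≈ 4.2117e+7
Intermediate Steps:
R(X) = -3 + X/2
B(T) = 1/(-143/48 + T/2) (B(T) = 1/(T/((T*48)) + (-3 + T/2)) = 1/(T/((48*T)) + (-3 + T/2)) = 1/(T*(1/(48*T)) + (-3 + T/2)) = 1/(1/48 + (-3 + T/2)) = 1/(-143/48 + T/2))
B(-71) + (-18258 + 22170)*(n(4) + Q) = 48/(-143 + 24*(-71)) + (-18258 + 22170)*(17 + 10749) = 48/(-143 - 1704) + 3912*10766 = 48/(-1847) + 42116592 = 48*(-1/1847) + 42116592 = -48/1847 + 42116592 = 77789345376/1847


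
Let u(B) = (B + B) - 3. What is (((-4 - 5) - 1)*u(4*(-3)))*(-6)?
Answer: -1620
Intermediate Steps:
u(B) = -3 + 2*B (u(B) = 2*B - 3 = -3 + 2*B)
(((-4 - 5) - 1)*u(4*(-3)))*(-6) = (((-4 - 5) - 1)*(-3 + 2*(4*(-3))))*(-6) = ((-9 - 1)*(-3 + 2*(-12)))*(-6) = -10*(-3 - 24)*(-6) = -10*(-27)*(-6) = 270*(-6) = -1620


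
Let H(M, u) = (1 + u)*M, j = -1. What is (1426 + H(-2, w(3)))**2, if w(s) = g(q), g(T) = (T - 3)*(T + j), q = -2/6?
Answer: 162205696/81 ≈ 2.0025e+6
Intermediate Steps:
q = -1/3 (q = -2*1/6 = -1/3 ≈ -0.33333)
g(T) = (-1 + T)*(-3 + T) (g(T) = (T - 3)*(T - 1) = (-3 + T)*(-1 + T) = (-1 + T)*(-3 + T))
w(s) = 40/9 (w(s) = 3 + (-1/3)**2 - 4*(-1/3) = 3 + 1/9 + 4/3 = 40/9)
H(M, u) = M*(1 + u)
(1426 + H(-2, w(3)))**2 = (1426 - 2*(1 + 40/9))**2 = (1426 - 2*49/9)**2 = (1426 - 98/9)**2 = (12736/9)**2 = 162205696/81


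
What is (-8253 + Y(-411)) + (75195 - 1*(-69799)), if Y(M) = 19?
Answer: 136760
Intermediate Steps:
(-8253 + Y(-411)) + (75195 - 1*(-69799)) = (-8253 + 19) + (75195 - 1*(-69799)) = -8234 + (75195 + 69799) = -8234 + 144994 = 136760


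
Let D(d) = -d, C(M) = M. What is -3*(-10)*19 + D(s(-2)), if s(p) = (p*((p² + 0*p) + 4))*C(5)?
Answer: 650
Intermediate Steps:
s(p) = 5*p*(4 + p²) (s(p) = (p*((p² + 0*p) + 4))*5 = (p*((p² + 0) + 4))*5 = (p*(p² + 4))*5 = (p*(4 + p²))*5 = 5*p*(4 + p²))
-3*(-10)*19 + D(s(-2)) = -3*(-10)*19 - 5*(-2)*(4 + (-2)²) = 30*19 - 5*(-2)*(4 + 4) = 570 - 5*(-2)*8 = 570 - 1*(-80) = 570 + 80 = 650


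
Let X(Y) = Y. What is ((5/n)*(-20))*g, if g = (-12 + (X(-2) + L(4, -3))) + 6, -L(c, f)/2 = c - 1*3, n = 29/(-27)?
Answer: -27000/29 ≈ -931.03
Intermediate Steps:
n = -29/27 (n = 29*(-1/27) = -29/27 ≈ -1.0741)
L(c, f) = 6 - 2*c (L(c, f) = -2*(c - 1*3) = -2*(c - 3) = -2*(-3 + c) = 6 - 2*c)
g = -10 (g = (-12 + (-2 + (6 - 2*4))) + 6 = (-12 + (-2 + (6 - 8))) + 6 = (-12 + (-2 - 2)) + 6 = (-12 - 4) + 6 = -16 + 6 = -10)
((5/n)*(-20))*g = ((5/(-29/27))*(-20))*(-10) = ((5*(-27/29))*(-20))*(-10) = -135/29*(-20)*(-10) = (2700/29)*(-10) = -27000/29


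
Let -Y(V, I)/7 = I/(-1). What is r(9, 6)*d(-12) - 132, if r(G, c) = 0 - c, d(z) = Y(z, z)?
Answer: 372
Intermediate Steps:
Y(V, I) = 7*I (Y(V, I) = -7*I/(-1) = -7*I*(-1) = -(-7)*I = 7*I)
d(z) = 7*z
r(G, c) = -c
r(9, 6)*d(-12) - 132 = (-1*6)*(7*(-12)) - 132 = -6*(-84) - 132 = 504 - 132 = 372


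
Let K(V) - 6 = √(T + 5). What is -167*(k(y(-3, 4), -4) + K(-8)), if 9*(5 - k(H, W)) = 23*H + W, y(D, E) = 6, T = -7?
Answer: 5845/9 - 167*I*√2 ≈ 649.44 - 236.17*I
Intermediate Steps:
K(V) = 6 + I*√2 (K(V) = 6 + √(-7 + 5) = 6 + √(-2) = 6 + I*√2)
k(H, W) = 5 - 23*H/9 - W/9 (k(H, W) = 5 - (23*H + W)/9 = 5 - (W + 23*H)/9 = 5 + (-23*H/9 - W/9) = 5 - 23*H/9 - W/9)
-167*(k(y(-3, 4), -4) + K(-8)) = -167*((5 - 23/9*6 - ⅑*(-4)) + (6 + I*√2)) = -167*((5 - 46/3 + 4/9) + (6 + I*√2)) = -167*(-89/9 + (6 + I*√2)) = -167*(-35/9 + I*√2) = 5845/9 - 167*I*√2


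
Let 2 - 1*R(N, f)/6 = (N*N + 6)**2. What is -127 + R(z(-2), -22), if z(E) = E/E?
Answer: -409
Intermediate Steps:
z(E) = 1
R(N, f) = 12 - 6*(6 + N**2)**2 (R(N, f) = 12 - 6*(N*N + 6)**2 = 12 - 6*(N**2 + 6)**2 = 12 - 6*(6 + N**2)**2)
-127 + R(z(-2), -22) = -127 + (12 - 6*(6 + 1**2)**2) = -127 + (12 - 6*(6 + 1)**2) = -127 + (12 - 6*7**2) = -127 + (12 - 6*49) = -127 + (12 - 294) = -127 - 282 = -409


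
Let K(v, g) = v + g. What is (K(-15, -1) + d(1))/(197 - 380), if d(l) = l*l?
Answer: 5/61 ≈ 0.081967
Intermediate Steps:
K(v, g) = g + v
d(l) = l**2
(K(-15, -1) + d(1))/(197 - 380) = ((-1 - 15) + 1**2)/(197 - 380) = (-16 + 1)/(-183) = -15*(-1/183) = 5/61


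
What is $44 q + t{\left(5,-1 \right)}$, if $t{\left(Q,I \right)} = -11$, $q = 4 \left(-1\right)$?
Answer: $-187$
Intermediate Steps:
$q = -4$
$44 q + t{\left(5,-1 \right)} = 44 \left(-4\right) - 11 = -176 - 11 = -187$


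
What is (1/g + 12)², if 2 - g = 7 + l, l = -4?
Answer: 121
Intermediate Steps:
g = -1 (g = 2 - (7 - 4) = 2 - 1*3 = 2 - 3 = -1)
(1/g + 12)² = (1/(-1) + 12)² = (-1 + 12)² = 11² = 121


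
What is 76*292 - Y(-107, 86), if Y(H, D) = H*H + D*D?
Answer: 3347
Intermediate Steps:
Y(H, D) = D² + H² (Y(H, D) = H² + D² = D² + H²)
76*292 - Y(-107, 86) = 76*292 - (86² + (-107)²) = 22192 - (7396 + 11449) = 22192 - 1*18845 = 22192 - 18845 = 3347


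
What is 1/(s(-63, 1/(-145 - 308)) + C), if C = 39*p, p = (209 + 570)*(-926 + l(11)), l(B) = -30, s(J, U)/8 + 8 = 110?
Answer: -1/29043420 ≈ -3.4431e-8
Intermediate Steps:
s(J, U) = 816 (s(J, U) = -64 + 8*110 = -64 + 880 = 816)
p = -744724 (p = (209 + 570)*(-926 - 30) = 779*(-956) = -744724)
C = -29044236 (C = 39*(-744724) = -29044236)
1/(s(-63, 1/(-145 - 308)) + C) = 1/(816 - 29044236) = 1/(-29043420) = -1/29043420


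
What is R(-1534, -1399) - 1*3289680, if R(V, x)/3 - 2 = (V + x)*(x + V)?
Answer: 22517793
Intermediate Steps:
R(V, x) = 6 + 3*(V + x)² (R(V, x) = 6 + 3*((V + x)*(x + V)) = 6 + 3*((V + x)*(V + x)) = 6 + 3*(V + x)²)
R(-1534, -1399) - 1*3289680 = (6 + 3*(-1534 - 1399)²) - 1*3289680 = (6 + 3*(-2933)²) - 3289680 = (6 + 3*8602489) - 3289680 = (6 + 25807467) - 3289680 = 25807473 - 3289680 = 22517793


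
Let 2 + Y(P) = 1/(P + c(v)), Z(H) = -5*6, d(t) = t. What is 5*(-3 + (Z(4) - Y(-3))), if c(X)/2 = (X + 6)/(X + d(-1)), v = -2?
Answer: -2620/17 ≈ -154.12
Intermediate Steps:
Z(H) = -30
c(X) = 2*(6 + X)/(-1 + X) (c(X) = 2*((X + 6)/(X - 1)) = 2*((6 + X)/(-1 + X)) = 2*(6 + X)/(-1 + X))
Y(P) = -2 + 1/(-8/3 + P) (Y(P) = -2 + 1/(P + 2*(6 - 2)/(-1 - 2)) = -2 + 1/(P + 2*4/(-3)) = -2 + 1/(P + 2*(-⅓)*4) = -2 + 1/(P - 8/3) = -2 + 1/(-8/3 + P))
5*(-3 + (Z(4) - Y(-3))) = 5*(-3 + (-30 - (19 - 6*(-3))/(-8 + 3*(-3)))) = 5*(-3 + (-30 - (19 + 18)/(-8 - 9))) = 5*(-3 + (-30 - 37/(-17))) = 5*(-3 + (-30 - (-1)*37/17)) = 5*(-3 + (-30 - 1*(-37/17))) = 5*(-3 + (-30 + 37/17)) = 5*(-3 - 473/17) = 5*(-524/17) = -2620/17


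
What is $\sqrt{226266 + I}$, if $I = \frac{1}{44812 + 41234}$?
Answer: $\frac{\sqrt{1675254031456902}}{86046} \approx 475.67$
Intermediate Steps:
$I = \frac{1}{86046} \approx 1.1622 \cdot 10^{-5}$
$\sqrt{226266 + I} = \sqrt{226266 + \frac{1}{86046}} = \sqrt{\frac{19469284237}{86046}} = \frac{\sqrt{1675254031456902}}{86046}$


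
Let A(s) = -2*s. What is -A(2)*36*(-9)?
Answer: -1296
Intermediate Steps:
-A(2)*36*(-9) = --2*2*36*(-9) = -(-4*36)*(-9) = -(-144)*(-9) = -1*1296 = -1296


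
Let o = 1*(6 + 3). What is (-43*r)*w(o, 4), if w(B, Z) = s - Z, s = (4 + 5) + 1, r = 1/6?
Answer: -43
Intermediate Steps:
r = 1/6 ≈ 0.16667
s = 10 (s = 9 + 1 = 10)
o = 9 (o = 1*9 = 9)
w(B, Z) = 10 - Z
(-43*r)*w(o, 4) = (-43*1/6)*(10 - 1*4) = -43*(10 - 4)/6 = -43/6*6 = -43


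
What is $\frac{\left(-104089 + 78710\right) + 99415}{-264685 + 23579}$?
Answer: $- \frac{37018}{120553} \approx -0.30707$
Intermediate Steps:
$\frac{\left(-104089 + 78710\right) + 99415}{-264685 + 23579} = \frac{-25379 + 99415}{-241106} = 74036 \left(- \frac{1}{241106}\right) = - \frac{37018}{120553}$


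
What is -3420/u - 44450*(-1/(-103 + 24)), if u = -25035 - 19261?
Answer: -492171755/874846 ≈ -562.58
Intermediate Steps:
u = -44296
-3420/u - 44450*(-1/(-103 + 24)) = -3420/(-44296) - 44450*(-1/(-103 + 24)) = -3420*(-1/44296) - 44450/((-79*(-1))) = 855/11074 - 44450/79 = -492171755/874846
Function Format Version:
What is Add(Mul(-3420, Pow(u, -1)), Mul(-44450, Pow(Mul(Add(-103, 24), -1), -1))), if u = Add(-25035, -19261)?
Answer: Rational(-492171755, 874846) ≈ -562.58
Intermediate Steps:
u = -44296
Add(Mul(-3420, Pow(u, -1)), Mul(-44450, Pow(Mul(Add(-103, 24), -1), -1))) = Add(Mul(-3420, Pow(-44296, -1)), Mul(-44450, Pow(Mul(Add(-103, 24), -1), -1))) = Add(Mul(-3420, Rational(-1, 44296)), Mul(-44450, Pow(Mul(-79, -1), -1))) = Add(Rational(855, 11074), Mul(-44450, Pow(79, -1))) = Add(Rational(855, 11074), Mul(-44450, Rational(1, 79))) = Add(Rational(855, 11074), Rational(-44450, 79)) = Rational(-492171755, 874846)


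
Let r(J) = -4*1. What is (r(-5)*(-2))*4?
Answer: 32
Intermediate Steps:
r(J) = -4
(r(-5)*(-2))*4 = -4*(-2)*4 = 8*4 = 32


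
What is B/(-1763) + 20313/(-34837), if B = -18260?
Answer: 600311801/61417631 ≈ 9.7743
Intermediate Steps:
B/(-1763) + 20313/(-34837) = -18260/(-1763) + 20313/(-34837) = -18260*(-1/1763) + 20313*(-1/34837) = 18260/1763 - 20313/34837 = 600311801/61417631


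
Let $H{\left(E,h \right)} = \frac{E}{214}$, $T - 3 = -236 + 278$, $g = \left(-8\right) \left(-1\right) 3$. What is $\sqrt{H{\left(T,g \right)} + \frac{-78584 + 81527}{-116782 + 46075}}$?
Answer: $\frac{3 \sqrt{9729218746}}{720538} \approx 0.41068$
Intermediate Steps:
$g = 24$ ($g = 8 \cdot 3 = 24$)
$T = 45$ ($T = 3 + \left(-236 + 278\right) = 3 + 42 = 45$)
$H{\left(E,h \right)} = \frac{E}{214}$ ($H{\left(E,h \right)} = E \frac{1}{214} = \frac{E}{214}$)
$\sqrt{H{\left(T,g \right)} + \frac{-78584 + 81527}{-116782 + 46075}} = \sqrt{\frac{1}{214} \cdot 45 + \frac{-78584 + 81527}{-116782 + 46075}} = \sqrt{\frac{45}{214} + \frac{2943}{-70707}} = \sqrt{\frac{45}{214} + 2943 \left(- \frac{1}{70707}\right)} = \sqrt{\frac{45}{214} - \frac{981}{23569}} = \sqrt{\frac{850671}{5043766}} = \frac{3 \sqrt{9729218746}}{720538}$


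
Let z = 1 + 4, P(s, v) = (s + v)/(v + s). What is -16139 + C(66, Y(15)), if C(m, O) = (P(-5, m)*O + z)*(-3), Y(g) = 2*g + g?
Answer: -16289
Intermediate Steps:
P(s, v) = 1 (P(s, v) = (s + v)/(s + v) = 1)
z = 5
Y(g) = 3*g
C(m, O) = -15 - 3*O (C(m, O) = (1*O + 5)*(-3) = (O + 5)*(-3) = (5 + O)*(-3) = -15 - 3*O)
-16139 + C(66, Y(15)) = -16139 + (-15 - 9*15) = -16139 + (-15 - 3*45) = -16139 + (-15 - 135) = -16139 - 150 = -16289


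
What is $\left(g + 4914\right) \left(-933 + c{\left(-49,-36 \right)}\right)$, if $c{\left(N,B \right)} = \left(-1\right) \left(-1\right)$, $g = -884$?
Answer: $-3755960$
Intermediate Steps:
$c{\left(N,B \right)} = 1$
$\left(g + 4914\right) \left(-933 + c{\left(-49,-36 \right)}\right) = \left(-884 + 4914\right) \left(-933 + 1\right) = 4030 \left(-932\right) = -3755960$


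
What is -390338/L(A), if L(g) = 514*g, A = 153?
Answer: -195169/39321 ≈ -4.9635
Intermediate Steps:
-390338/L(A) = -390338/(514*153) = -390338/78642 = -390338*1/78642 = -195169/39321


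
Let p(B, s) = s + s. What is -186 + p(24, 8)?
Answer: -170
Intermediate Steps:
p(B, s) = 2*s
-186 + p(24, 8) = -186 + 2*8 = -186 + 16 = -170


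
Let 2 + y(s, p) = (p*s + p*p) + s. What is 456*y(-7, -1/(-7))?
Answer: -222984/49 ≈ -4550.7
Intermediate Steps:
y(s, p) = -2 + s + p² + p*s (y(s, p) = -2 + ((p*s + p*p) + s) = -2 + ((p*s + p²) + s) = -2 + ((p² + p*s) + s) = -2 + (s + p² + p*s) = -2 + s + p² + p*s)
456*y(-7, -1/(-7)) = 456*(-2 - 7 + (-1/(-7))² - 1/(-7)*(-7)) = 456*(-2 - 7 + (-1*(-⅐))² - 1*(-⅐)*(-7)) = 456*(-2 - 7 + (⅐)² + (⅐)*(-7)) = 456*(-2 - 7 + 1/49 - 1) = 456*(-489/49) = -222984/49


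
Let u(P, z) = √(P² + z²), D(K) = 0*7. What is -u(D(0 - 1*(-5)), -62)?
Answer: -62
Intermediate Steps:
D(K) = 0
-u(D(0 - 1*(-5)), -62) = -√(0² + (-62)²) = -√(0 + 3844) = -√3844 = -1*62 = -62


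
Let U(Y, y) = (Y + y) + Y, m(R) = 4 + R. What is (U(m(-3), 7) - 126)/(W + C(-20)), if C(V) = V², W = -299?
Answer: -117/101 ≈ -1.1584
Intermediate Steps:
U(Y, y) = y + 2*Y
(U(m(-3), 7) - 126)/(W + C(-20)) = ((7 + 2*(4 - 3)) - 126)/(-299 + (-20)²) = ((7 + 2*1) - 126)/(-299 + 400) = ((7 + 2) - 126)/101 = (9 - 126)*(1/101) = -117*1/101 = -117/101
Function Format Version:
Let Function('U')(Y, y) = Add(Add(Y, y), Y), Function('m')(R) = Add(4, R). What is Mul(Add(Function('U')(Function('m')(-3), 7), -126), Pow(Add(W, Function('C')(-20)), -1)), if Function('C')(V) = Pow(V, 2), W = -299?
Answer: Rational(-117, 101) ≈ -1.1584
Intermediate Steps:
Function('U')(Y, y) = Add(y, Mul(2, Y))
Mul(Add(Function('U')(Function('m')(-3), 7), -126), Pow(Add(W, Function('C')(-20)), -1)) = Mul(Add(Add(7, Mul(2, Add(4, -3))), -126), Pow(Add(-299, Pow(-20, 2)), -1)) = Mul(Add(Add(7, Mul(2, 1)), -126), Pow(Add(-299, 400), -1)) = Mul(Add(Add(7, 2), -126), Pow(101, -1)) = Mul(Add(9, -126), Rational(1, 101)) = Mul(-117, Rational(1, 101)) = Rational(-117, 101)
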